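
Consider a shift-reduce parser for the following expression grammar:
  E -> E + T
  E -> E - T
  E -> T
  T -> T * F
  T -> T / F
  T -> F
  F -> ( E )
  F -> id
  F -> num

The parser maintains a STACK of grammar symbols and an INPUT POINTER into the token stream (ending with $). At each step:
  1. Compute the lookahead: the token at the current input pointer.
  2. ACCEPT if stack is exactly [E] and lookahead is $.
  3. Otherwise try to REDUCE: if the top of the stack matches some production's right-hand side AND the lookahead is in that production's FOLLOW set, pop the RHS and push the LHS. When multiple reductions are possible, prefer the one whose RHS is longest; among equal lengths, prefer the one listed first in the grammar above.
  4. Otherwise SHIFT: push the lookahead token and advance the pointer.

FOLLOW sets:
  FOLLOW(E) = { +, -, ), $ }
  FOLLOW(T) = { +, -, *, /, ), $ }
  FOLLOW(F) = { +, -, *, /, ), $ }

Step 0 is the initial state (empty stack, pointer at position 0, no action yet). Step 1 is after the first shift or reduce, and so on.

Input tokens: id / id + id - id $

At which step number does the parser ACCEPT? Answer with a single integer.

Answer: 19

Derivation:
Step 1: shift id. Stack=[id] ptr=1 lookahead=/ remaining=[/ id + id - id $]
Step 2: reduce F->id. Stack=[F] ptr=1 lookahead=/ remaining=[/ id + id - id $]
Step 3: reduce T->F. Stack=[T] ptr=1 lookahead=/ remaining=[/ id + id - id $]
Step 4: shift /. Stack=[T /] ptr=2 lookahead=id remaining=[id + id - id $]
Step 5: shift id. Stack=[T / id] ptr=3 lookahead=+ remaining=[+ id - id $]
Step 6: reduce F->id. Stack=[T / F] ptr=3 lookahead=+ remaining=[+ id - id $]
Step 7: reduce T->T / F. Stack=[T] ptr=3 lookahead=+ remaining=[+ id - id $]
Step 8: reduce E->T. Stack=[E] ptr=3 lookahead=+ remaining=[+ id - id $]
Step 9: shift +. Stack=[E +] ptr=4 lookahead=id remaining=[id - id $]
Step 10: shift id. Stack=[E + id] ptr=5 lookahead=- remaining=[- id $]
Step 11: reduce F->id. Stack=[E + F] ptr=5 lookahead=- remaining=[- id $]
Step 12: reduce T->F. Stack=[E + T] ptr=5 lookahead=- remaining=[- id $]
Step 13: reduce E->E + T. Stack=[E] ptr=5 lookahead=- remaining=[- id $]
Step 14: shift -. Stack=[E -] ptr=6 lookahead=id remaining=[id $]
Step 15: shift id. Stack=[E - id] ptr=7 lookahead=$ remaining=[$]
Step 16: reduce F->id. Stack=[E - F] ptr=7 lookahead=$ remaining=[$]
Step 17: reduce T->F. Stack=[E - T] ptr=7 lookahead=$ remaining=[$]
Step 18: reduce E->E - T. Stack=[E] ptr=7 lookahead=$ remaining=[$]
Step 19: accept. Stack=[E] ptr=7 lookahead=$ remaining=[$]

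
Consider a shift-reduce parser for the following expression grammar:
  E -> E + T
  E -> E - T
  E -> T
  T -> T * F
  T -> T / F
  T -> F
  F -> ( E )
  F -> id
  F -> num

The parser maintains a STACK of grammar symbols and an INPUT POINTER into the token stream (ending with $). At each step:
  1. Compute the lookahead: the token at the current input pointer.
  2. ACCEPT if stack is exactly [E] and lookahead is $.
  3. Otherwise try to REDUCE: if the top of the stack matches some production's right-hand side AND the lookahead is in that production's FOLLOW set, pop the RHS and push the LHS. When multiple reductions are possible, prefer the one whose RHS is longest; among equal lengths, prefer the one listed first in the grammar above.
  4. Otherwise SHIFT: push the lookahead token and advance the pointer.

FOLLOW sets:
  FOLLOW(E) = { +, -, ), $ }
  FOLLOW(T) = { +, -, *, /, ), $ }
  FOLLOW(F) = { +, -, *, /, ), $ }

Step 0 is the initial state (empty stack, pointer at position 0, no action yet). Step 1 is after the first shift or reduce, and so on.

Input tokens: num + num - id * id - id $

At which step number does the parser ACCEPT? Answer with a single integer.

Step 1: shift num. Stack=[num] ptr=1 lookahead=+ remaining=[+ num - id * id - id $]
Step 2: reduce F->num. Stack=[F] ptr=1 lookahead=+ remaining=[+ num - id * id - id $]
Step 3: reduce T->F. Stack=[T] ptr=1 lookahead=+ remaining=[+ num - id * id - id $]
Step 4: reduce E->T. Stack=[E] ptr=1 lookahead=+ remaining=[+ num - id * id - id $]
Step 5: shift +. Stack=[E +] ptr=2 lookahead=num remaining=[num - id * id - id $]
Step 6: shift num. Stack=[E + num] ptr=3 lookahead=- remaining=[- id * id - id $]
Step 7: reduce F->num. Stack=[E + F] ptr=3 lookahead=- remaining=[- id * id - id $]
Step 8: reduce T->F. Stack=[E + T] ptr=3 lookahead=- remaining=[- id * id - id $]
Step 9: reduce E->E + T. Stack=[E] ptr=3 lookahead=- remaining=[- id * id - id $]
Step 10: shift -. Stack=[E -] ptr=4 lookahead=id remaining=[id * id - id $]
Step 11: shift id. Stack=[E - id] ptr=5 lookahead=* remaining=[* id - id $]
Step 12: reduce F->id. Stack=[E - F] ptr=5 lookahead=* remaining=[* id - id $]
Step 13: reduce T->F. Stack=[E - T] ptr=5 lookahead=* remaining=[* id - id $]
Step 14: shift *. Stack=[E - T *] ptr=6 lookahead=id remaining=[id - id $]
Step 15: shift id. Stack=[E - T * id] ptr=7 lookahead=- remaining=[- id $]
Step 16: reduce F->id. Stack=[E - T * F] ptr=7 lookahead=- remaining=[- id $]
Step 17: reduce T->T * F. Stack=[E - T] ptr=7 lookahead=- remaining=[- id $]
Step 18: reduce E->E - T. Stack=[E] ptr=7 lookahead=- remaining=[- id $]
Step 19: shift -. Stack=[E -] ptr=8 lookahead=id remaining=[id $]
Step 20: shift id. Stack=[E - id] ptr=9 lookahead=$ remaining=[$]
Step 21: reduce F->id. Stack=[E - F] ptr=9 lookahead=$ remaining=[$]
Step 22: reduce T->F. Stack=[E - T] ptr=9 lookahead=$ remaining=[$]
Step 23: reduce E->E - T. Stack=[E] ptr=9 lookahead=$ remaining=[$]
Step 24: accept. Stack=[E] ptr=9 lookahead=$ remaining=[$]

Answer: 24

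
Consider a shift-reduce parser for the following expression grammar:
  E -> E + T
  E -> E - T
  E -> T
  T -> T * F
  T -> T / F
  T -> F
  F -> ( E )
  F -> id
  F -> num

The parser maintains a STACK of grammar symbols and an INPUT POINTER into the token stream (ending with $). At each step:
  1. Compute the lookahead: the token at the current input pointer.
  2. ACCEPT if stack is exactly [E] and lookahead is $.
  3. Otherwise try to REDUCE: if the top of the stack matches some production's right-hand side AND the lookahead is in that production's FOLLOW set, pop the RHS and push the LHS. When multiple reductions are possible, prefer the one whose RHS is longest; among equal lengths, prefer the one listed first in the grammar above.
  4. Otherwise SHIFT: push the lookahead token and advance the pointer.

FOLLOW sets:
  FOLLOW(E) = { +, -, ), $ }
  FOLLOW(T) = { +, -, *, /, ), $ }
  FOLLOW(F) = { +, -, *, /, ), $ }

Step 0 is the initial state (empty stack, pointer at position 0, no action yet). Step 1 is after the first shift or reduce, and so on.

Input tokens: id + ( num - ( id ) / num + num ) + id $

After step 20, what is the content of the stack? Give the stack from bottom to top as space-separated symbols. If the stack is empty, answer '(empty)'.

Answer: E + ( E - T /

Derivation:
Step 1: shift id. Stack=[id] ptr=1 lookahead=+ remaining=[+ ( num - ( id ) / num + num ) + id $]
Step 2: reduce F->id. Stack=[F] ptr=1 lookahead=+ remaining=[+ ( num - ( id ) / num + num ) + id $]
Step 3: reduce T->F. Stack=[T] ptr=1 lookahead=+ remaining=[+ ( num - ( id ) / num + num ) + id $]
Step 4: reduce E->T. Stack=[E] ptr=1 lookahead=+ remaining=[+ ( num - ( id ) / num + num ) + id $]
Step 5: shift +. Stack=[E +] ptr=2 lookahead=( remaining=[( num - ( id ) / num + num ) + id $]
Step 6: shift (. Stack=[E + (] ptr=3 lookahead=num remaining=[num - ( id ) / num + num ) + id $]
Step 7: shift num. Stack=[E + ( num] ptr=4 lookahead=- remaining=[- ( id ) / num + num ) + id $]
Step 8: reduce F->num. Stack=[E + ( F] ptr=4 lookahead=- remaining=[- ( id ) / num + num ) + id $]
Step 9: reduce T->F. Stack=[E + ( T] ptr=4 lookahead=- remaining=[- ( id ) / num + num ) + id $]
Step 10: reduce E->T. Stack=[E + ( E] ptr=4 lookahead=- remaining=[- ( id ) / num + num ) + id $]
Step 11: shift -. Stack=[E + ( E -] ptr=5 lookahead=( remaining=[( id ) / num + num ) + id $]
Step 12: shift (. Stack=[E + ( E - (] ptr=6 lookahead=id remaining=[id ) / num + num ) + id $]
Step 13: shift id. Stack=[E + ( E - ( id] ptr=7 lookahead=) remaining=[) / num + num ) + id $]
Step 14: reduce F->id. Stack=[E + ( E - ( F] ptr=7 lookahead=) remaining=[) / num + num ) + id $]
Step 15: reduce T->F. Stack=[E + ( E - ( T] ptr=7 lookahead=) remaining=[) / num + num ) + id $]
Step 16: reduce E->T. Stack=[E + ( E - ( E] ptr=7 lookahead=) remaining=[) / num + num ) + id $]
Step 17: shift ). Stack=[E + ( E - ( E )] ptr=8 lookahead=/ remaining=[/ num + num ) + id $]
Step 18: reduce F->( E ). Stack=[E + ( E - F] ptr=8 lookahead=/ remaining=[/ num + num ) + id $]
Step 19: reduce T->F. Stack=[E + ( E - T] ptr=8 lookahead=/ remaining=[/ num + num ) + id $]
Step 20: shift /. Stack=[E + ( E - T /] ptr=9 lookahead=num remaining=[num + num ) + id $]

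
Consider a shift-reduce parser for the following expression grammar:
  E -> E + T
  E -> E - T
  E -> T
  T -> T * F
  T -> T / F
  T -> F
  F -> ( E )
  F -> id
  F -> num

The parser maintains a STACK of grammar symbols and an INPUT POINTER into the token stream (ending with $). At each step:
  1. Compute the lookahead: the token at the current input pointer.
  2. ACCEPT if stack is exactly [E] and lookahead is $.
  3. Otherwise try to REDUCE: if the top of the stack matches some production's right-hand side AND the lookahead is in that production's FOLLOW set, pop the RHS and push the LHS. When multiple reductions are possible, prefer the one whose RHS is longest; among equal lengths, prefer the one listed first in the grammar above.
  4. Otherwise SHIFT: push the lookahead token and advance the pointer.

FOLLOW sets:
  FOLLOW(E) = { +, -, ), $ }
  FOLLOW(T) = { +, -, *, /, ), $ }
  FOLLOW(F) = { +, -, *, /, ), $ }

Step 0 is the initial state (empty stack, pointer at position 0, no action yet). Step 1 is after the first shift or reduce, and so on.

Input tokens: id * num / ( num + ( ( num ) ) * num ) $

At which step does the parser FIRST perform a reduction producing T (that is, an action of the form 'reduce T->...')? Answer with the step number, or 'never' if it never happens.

Step 1: shift id. Stack=[id] ptr=1 lookahead=* remaining=[* num / ( num + ( ( num ) ) * num ) $]
Step 2: reduce F->id. Stack=[F] ptr=1 lookahead=* remaining=[* num / ( num + ( ( num ) ) * num ) $]
Step 3: reduce T->F. Stack=[T] ptr=1 lookahead=* remaining=[* num / ( num + ( ( num ) ) * num ) $]

Answer: 3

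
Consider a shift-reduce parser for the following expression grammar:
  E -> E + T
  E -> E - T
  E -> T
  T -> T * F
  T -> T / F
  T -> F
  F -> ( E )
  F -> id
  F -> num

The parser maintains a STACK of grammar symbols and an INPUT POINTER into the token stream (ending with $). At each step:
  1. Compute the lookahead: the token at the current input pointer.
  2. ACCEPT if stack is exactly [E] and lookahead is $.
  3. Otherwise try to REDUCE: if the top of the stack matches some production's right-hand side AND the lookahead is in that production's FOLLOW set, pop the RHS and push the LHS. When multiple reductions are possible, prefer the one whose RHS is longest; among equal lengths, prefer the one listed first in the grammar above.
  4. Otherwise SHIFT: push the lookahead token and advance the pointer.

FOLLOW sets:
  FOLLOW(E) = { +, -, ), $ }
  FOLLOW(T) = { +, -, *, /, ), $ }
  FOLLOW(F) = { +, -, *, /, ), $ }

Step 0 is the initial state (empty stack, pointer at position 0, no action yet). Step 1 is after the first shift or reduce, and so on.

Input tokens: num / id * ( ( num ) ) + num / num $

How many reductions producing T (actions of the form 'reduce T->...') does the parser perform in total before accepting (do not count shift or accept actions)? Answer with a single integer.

Answer: 7

Derivation:
Step 1: shift num. Stack=[num] ptr=1 lookahead=/ remaining=[/ id * ( ( num ) ) + num / num $]
Step 2: reduce F->num. Stack=[F] ptr=1 lookahead=/ remaining=[/ id * ( ( num ) ) + num / num $]
Step 3: reduce T->F. Stack=[T] ptr=1 lookahead=/ remaining=[/ id * ( ( num ) ) + num / num $]
Step 4: shift /. Stack=[T /] ptr=2 lookahead=id remaining=[id * ( ( num ) ) + num / num $]
Step 5: shift id. Stack=[T / id] ptr=3 lookahead=* remaining=[* ( ( num ) ) + num / num $]
Step 6: reduce F->id. Stack=[T / F] ptr=3 lookahead=* remaining=[* ( ( num ) ) + num / num $]
Step 7: reduce T->T / F. Stack=[T] ptr=3 lookahead=* remaining=[* ( ( num ) ) + num / num $]
Step 8: shift *. Stack=[T *] ptr=4 lookahead=( remaining=[( ( num ) ) + num / num $]
Step 9: shift (. Stack=[T * (] ptr=5 lookahead=( remaining=[( num ) ) + num / num $]
Step 10: shift (. Stack=[T * ( (] ptr=6 lookahead=num remaining=[num ) ) + num / num $]
Step 11: shift num. Stack=[T * ( ( num] ptr=7 lookahead=) remaining=[) ) + num / num $]
Step 12: reduce F->num. Stack=[T * ( ( F] ptr=7 lookahead=) remaining=[) ) + num / num $]
Step 13: reduce T->F. Stack=[T * ( ( T] ptr=7 lookahead=) remaining=[) ) + num / num $]
Step 14: reduce E->T. Stack=[T * ( ( E] ptr=7 lookahead=) remaining=[) ) + num / num $]
Step 15: shift ). Stack=[T * ( ( E )] ptr=8 lookahead=) remaining=[) + num / num $]
Step 16: reduce F->( E ). Stack=[T * ( F] ptr=8 lookahead=) remaining=[) + num / num $]
Step 17: reduce T->F. Stack=[T * ( T] ptr=8 lookahead=) remaining=[) + num / num $]
Step 18: reduce E->T. Stack=[T * ( E] ptr=8 lookahead=) remaining=[) + num / num $]
Step 19: shift ). Stack=[T * ( E )] ptr=9 lookahead=+ remaining=[+ num / num $]
Step 20: reduce F->( E ). Stack=[T * F] ptr=9 lookahead=+ remaining=[+ num / num $]
Step 21: reduce T->T * F. Stack=[T] ptr=9 lookahead=+ remaining=[+ num / num $]
Step 22: reduce E->T. Stack=[E] ptr=9 lookahead=+ remaining=[+ num / num $]
Step 23: shift +. Stack=[E +] ptr=10 lookahead=num remaining=[num / num $]
Step 24: shift num. Stack=[E + num] ptr=11 lookahead=/ remaining=[/ num $]
Step 25: reduce F->num. Stack=[E + F] ptr=11 lookahead=/ remaining=[/ num $]
Step 26: reduce T->F. Stack=[E + T] ptr=11 lookahead=/ remaining=[/ num $]
Step 27: shift /. Stack=[E + T /] ptr=12 lookahead=num remaining=[num $]
Step 28: shift num. Stack=[E + T / num] ptr=13 lookahead=$ remaining=[$]
Step 29: reduce F->num. Stack=[E + T / F] ptr=13 lookahead=$ remaining=[$]
Step 30: reduce T->T / F. Stack=[E + T] ptr=13 lookahead=$ remaining=[$]
Step 31: reduce E->E + T. Stack=[E] ptr=13 lookahead=$ remaining=[$]
Step 32: accept. Stack=[E] ptr=13 lookahead=$ remaining=[$]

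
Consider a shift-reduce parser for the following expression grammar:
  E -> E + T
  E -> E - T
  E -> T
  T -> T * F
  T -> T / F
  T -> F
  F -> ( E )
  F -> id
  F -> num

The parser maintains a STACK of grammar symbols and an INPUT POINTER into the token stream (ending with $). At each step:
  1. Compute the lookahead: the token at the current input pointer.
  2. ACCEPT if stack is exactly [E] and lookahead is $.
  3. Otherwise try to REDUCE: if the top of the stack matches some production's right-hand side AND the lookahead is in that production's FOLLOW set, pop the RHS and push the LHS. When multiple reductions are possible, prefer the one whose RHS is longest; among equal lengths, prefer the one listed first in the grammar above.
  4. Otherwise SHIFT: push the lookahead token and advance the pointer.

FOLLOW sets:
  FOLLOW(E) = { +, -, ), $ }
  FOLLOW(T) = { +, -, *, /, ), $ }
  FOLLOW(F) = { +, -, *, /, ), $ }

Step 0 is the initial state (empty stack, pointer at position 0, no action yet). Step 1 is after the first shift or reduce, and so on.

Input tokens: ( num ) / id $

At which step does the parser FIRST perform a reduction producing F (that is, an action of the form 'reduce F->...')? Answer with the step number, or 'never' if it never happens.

Answer: 3

Derivation:
Step 1: shift (. Stack=[(] ptr=1 lookahead=num remaining=[num ) / id $]
Step 2: shift num. Stack=[( num] ptr=2 lookahead=) remaining=[) / id $]
Step 3: reduce F->num. Stack=[( F] ptr=2 lookahead=) remaining=[) / id $]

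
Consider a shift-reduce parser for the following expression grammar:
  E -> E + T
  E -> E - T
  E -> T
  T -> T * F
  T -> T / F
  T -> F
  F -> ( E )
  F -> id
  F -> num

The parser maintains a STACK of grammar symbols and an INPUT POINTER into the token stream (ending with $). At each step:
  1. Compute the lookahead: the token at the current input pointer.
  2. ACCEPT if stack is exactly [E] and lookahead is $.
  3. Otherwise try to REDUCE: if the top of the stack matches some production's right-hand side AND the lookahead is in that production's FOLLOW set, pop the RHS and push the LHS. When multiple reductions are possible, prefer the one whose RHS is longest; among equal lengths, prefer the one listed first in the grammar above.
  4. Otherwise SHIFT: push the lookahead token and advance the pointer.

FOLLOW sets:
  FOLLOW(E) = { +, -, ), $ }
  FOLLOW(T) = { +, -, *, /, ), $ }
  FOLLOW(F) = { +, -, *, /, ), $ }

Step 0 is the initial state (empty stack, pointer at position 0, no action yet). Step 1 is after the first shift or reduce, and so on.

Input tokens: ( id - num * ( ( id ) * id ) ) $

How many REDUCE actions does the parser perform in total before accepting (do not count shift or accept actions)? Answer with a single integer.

Answer: 19

Derivation:
Step 1: shift (. Stack=[(] ptr=1 lookahead=id remaining=[id - num * ( ( id ) * id ) ) $]
Step 2: shift id. Stack=[( id] ptr=2 lookahead=- remaining=[- num * ( ( id ) * id ) ) $]
Step 3: reduce F->id. Stack=[( F] ptr=2 lookahead=- remaining=[- num * ( ( id ) * id ) ) $]
Step 4: reduce T->F. Stack=[( T] ptr=2 lookahead=- remaining=[- num * ( ( id ) * id ) ) $]
Step 5: reduce E->T. Stack=[( E] ptr=2 lookahead=- remaining=[- num * ( ( id ) * id ) ) $]
Step 6: shift -. Stack=[( E -] ptr=3 lookahead=num remaining=[num * ( ( id ) * id ) ) $]
Step 7: shift num. Stack=[( E - num] ptr=4 lookahead=* remaining=[* ( ( id ) * id ) ) $]
Step 8: reduce F->num. Stack=[( E - F] ptr=4 lookahead=* remaining=[* ( ( id ) * id ) ) $]
Step 9: reduce T->F. Stack=[( E - T] ptr=4 lookahead=* remaining=[* ( ( id ) * id ) ) $]
Step 10: shift *. Stack=[( E - T *] ptr=5 lookahead=( remaining=[( ( id ) * id ) ) $]
Step 11: shift (. Stack=[( E - T * (] ptr=6 lookahead=( remaining=[( id ) * id ) ) $]
Step 12: shift (. Stack=[( E - T * ( (] ptr=7 lookahead=id remaining=[id ) * id ) ) $]
Step 13: shift id. Stack=[( E - T * ( ( id] ptr=8 lookahead=) remaining=[) * id ) ) $]
Step 14: reduce F->id. Stack=[( E - T * ( ( F] ptr=8 lookahead=) remaining=[) * id ) ) $]
Step 15: reduce T->F. Stack=[( E - T * ( ( T] ptr=8 lookahead=) remaining=[) * id ) ) $]
Step 16: reduce E->T. Stack=[( E - T * ( ( E] ptr=8 lookahead=) remaining=[) * id ) ) $]
Step 17: shift ). Stack=[( E - T * ( ( E )] ptr=9 lookahead=* remaining=[* id ) ) $]
Step 18: reduce F->( E ). Stack=[( E - T * ( F] ptr=9 lookahead=* remaining=[* id ) ) $]
Step 19: reduce T->F. Stack=[( E - T * ( T] ptr=9 lookahead=* remaining=[* id ) ) $]
Step 20: shift *. Stack=[( E - T * ( T *] ptr=10 lookahead=id remaining=[id ) ) $]
Step 21: shift id. Stack=[( E - T * ( T * id] ptr=11 lookahead=) remaining=[) ) $]
Step 22: reduce F->id. Stack=[( E - T * ( T * F] ptr=11 lookahead=) remaining=[) ) $]
Step 23: reduce T->T * F. Stack=[( E - T * ( T] ptr=11 lookahead=) remaining=[) ) $]
Step 24: reduce E->T. Stack=[( E - T * ( E] ptr=11 lookahead=) remaining=[) ) $]
Step 25: shift ). Stack=[( E - T * ( E )] ptr=12 lookahead=) remaining=[) $]
Step 26: reduce F->( E ). Stack=[( E - T * F] ptr=12 lookahead=) remaining=[) $]
Step 27: reduce T->T * F. Stack=[( E - T] ptr=12 lookahead=) remaining=[) $]
Step 28: reduce E->E - T. Stack=[( E] ptr=12 lookahead=) remaining=[) $]
Step 29: shift ). Stack=[( E )] ptr=13 lookahead=$ remaining=[$]
Step 30: reduce F->( E ). Stack=[F] ptr=13 lookahead=$ remaining=[$]
Step 31: reduce T->F. Stack=[T] ptr=13 lookahead=$ remaining=[$]
Step 32: reduce E->T. Stack=[E] ptr=13 lookahead=$ remaining=[$]
Step 33: accept. Stack=[E] ptr=13 lookahead=$ remaining=[$]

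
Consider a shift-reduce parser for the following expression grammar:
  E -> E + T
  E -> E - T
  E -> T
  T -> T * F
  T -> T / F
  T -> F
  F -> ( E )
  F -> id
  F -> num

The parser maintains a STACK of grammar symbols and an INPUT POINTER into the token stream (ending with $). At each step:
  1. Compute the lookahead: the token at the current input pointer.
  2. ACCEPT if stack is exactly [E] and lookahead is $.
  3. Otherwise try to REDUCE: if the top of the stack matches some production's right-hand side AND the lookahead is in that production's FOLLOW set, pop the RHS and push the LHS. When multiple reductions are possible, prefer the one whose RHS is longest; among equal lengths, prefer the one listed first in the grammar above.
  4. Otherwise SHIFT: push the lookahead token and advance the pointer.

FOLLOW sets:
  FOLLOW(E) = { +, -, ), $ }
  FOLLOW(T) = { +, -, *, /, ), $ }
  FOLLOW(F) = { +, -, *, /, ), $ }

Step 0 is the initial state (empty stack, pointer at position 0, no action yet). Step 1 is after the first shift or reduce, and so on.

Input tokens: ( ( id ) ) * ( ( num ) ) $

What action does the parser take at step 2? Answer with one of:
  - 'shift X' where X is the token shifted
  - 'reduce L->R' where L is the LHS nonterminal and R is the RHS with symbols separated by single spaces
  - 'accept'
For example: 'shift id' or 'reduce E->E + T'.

Step 1: shift (. Stack=[(] ptr=1 lookahead=( remaining=[( id ) ) * ( ( num ) ) $]
Step 2: shift (. Stack=[( (] ptr=2 lookahead=id remaining=[id ) ) * ( ( num ) ) $]

Answer: shift (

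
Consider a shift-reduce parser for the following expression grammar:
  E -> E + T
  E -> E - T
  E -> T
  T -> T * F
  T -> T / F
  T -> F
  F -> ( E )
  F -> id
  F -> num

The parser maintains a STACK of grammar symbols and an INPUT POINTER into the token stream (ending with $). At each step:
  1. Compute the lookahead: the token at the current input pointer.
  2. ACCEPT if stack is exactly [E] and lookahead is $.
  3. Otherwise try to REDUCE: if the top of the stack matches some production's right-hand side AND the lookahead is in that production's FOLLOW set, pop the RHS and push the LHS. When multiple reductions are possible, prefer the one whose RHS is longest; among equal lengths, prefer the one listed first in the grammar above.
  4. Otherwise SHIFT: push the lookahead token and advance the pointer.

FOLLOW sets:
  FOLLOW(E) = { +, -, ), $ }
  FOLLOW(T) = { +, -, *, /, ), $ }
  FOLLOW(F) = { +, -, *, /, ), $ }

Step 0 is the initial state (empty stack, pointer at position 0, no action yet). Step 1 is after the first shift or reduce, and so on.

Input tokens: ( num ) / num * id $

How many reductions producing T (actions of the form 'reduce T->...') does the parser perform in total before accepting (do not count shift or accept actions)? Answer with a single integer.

Step 1: shift (. Stack=[(] ptr=1 lookahead=num remaining=[num ) / num * id $]
Step 2: shift num. Stack=[( num] ptr=2 lookahead=) remaining=[) / num * id $]
Step 3: reduce F->num. Stack=[( F] ptr=2 lookahead=) remaining=[) / num * id $]
Step 4: reduce T->F. Stack=[( T] ptr=2 lookahead=) remaining=[) / num * id $]
Step 5: reduce E->T. Stack=[( E] ptr=2 lookahead=) remaining=[) / num * id $]
Step 6: shift ). Stack=[( E )] ptr=3 lookahead=/ remaining=[/ num * id $]
Step 7: reduce F->( E ). Stack=[F] ptr=3 lookahead=/ remaining=[/ num * id $]
Step 8: reduce T->F. Stack=[T] ptr=3 lookahead=/ remaining=[/ num * id $]
Step 9: shift /. Stack=[T /] ptr=4 lookahead=num remaining=[num * id $]
Step 10: shift num. Stack=[T / num] ptr=5 lookahead=* remaining=[* id $]
Step 11: reduce F->num. Stack=[T / F] ptr=5 lookahead=* remaining=[* id $]
Step 12: reduce T->T / F. Stack=[T] ptr=5 lookahead=* remaining=[* id $]
Step 13: shift *. Stack=[T *] ptr=6 lookahead=id remaining=[id $]
Step 14: shift id. Stack=[T * id] ptr=7 lookahead=$ remaining=[$]
Step 15: reduce F->id. Stack=[T * F] ptr=7 lookahead=$ remaining=[$]
Step 16: reduce T->T * F. Stack=[T] ptr=7 lookahead=$ remaining=[$]
Step 17: reduce E->T. Stack=[E] ptr=7 lookahead=$ remaining=[$]
Step 18: accept. Stack=[E] ptr=7 lookahead=$ remaining=[$]

Answer: 4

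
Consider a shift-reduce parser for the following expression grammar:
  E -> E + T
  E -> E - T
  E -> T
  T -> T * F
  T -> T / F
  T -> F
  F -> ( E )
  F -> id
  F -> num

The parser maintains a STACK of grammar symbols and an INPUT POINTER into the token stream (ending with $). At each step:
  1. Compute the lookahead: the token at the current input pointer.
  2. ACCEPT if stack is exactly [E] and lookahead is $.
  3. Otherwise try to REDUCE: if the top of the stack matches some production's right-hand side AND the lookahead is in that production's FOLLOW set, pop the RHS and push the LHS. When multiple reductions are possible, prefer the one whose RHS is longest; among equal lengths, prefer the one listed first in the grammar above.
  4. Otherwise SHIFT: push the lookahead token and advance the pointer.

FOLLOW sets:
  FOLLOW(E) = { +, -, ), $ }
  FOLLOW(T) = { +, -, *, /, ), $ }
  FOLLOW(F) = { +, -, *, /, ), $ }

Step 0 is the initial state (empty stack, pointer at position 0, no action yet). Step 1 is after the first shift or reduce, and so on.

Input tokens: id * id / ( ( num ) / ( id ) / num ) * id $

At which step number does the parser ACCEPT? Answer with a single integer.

Step 1: shift id. Stack=[id] ptr=1 lookahead=* remaining=[* id / ( ( num ) / ( id ) / num ) * id $]
Step 2: reduce F->id. Stack=[F] ptr=1 lookahead=* remaining=[* id / ( ( num ) / ( id ) / num ) * id $]
Step 3: reduce T->F. Stack=[T] ptr=1 lookahead=* remaining=[* id / ( ( num ) / ( id ) / num ) * id $]
Step 4: shift *. Stack=[T *] ptr=2 lookahead=id remaining=[id / ( ( num ) / ( id ) / num ) * id $]
Step 5: shift id. Stack=[T * id] ptr=3 lookahead=/ remaining=[/ ( ( num ) / ( id ) / num ) * id $]
Step 6: reduce F->id. Stack=[T * F] ptr=3 lookahead=/ remaining=[/ ( ( num ) / ( id ) / num ) * id $]
Step 7: reduce T->T * F. Stack=[T] ptr=3 lookahead=/ remaining=[/ ( ( num ) / ( id ) / num ) * id $]
Step 8: shift /. Stack=[T /] ptr=4 lookahead=( remaining=[( ( num ) / ( id ) / num ) * id $]
Step 9: shift (. Stack=[T / (] ptr=5 lookahead=( remaining=[( num ) / ( id ) / num ) * id $]
Step 10: shift (. Stack=[T / ( (] ptr=6 lookahead=num remaining=[num ) / ( id ) / num ) * id $]
Step 11: shift num. Stack=[T / ( ( num] ptr=7 lookahead=) remaining=[) / ( id ) / num ) * id $]
Step 12: reduce F->num. Stack=[T / ( ( F] ptr=7 lookahead=) remaining=[) / ( id ) / num ) * id $]
Step 13: reduce T->F. Stack=[T / ( ( T] ptr=7 lookahead=) remaining=[) / ( id ) / num ) * id $]
Step 14: reduce E->T. Stack=[T / ( ( E] ptr=7 lookahead=) remaining=[) / ( id ) / num ) * id $]
Step 15: shift ). Stack=[T / ( ( E )] ptr=8 lookahead=/ remaining=[/ ( id ) / num ) * id $]
Step 16: reduce F->( E ). Stack=[T / ( F] ptr=8 lookahead=/ remaining=[/ ( id ) / num ) * id $]
Step 17: reduce T->F. Stack=[T / ( T] ptr=8 lookahead=/ remaining=[/ ( id ) / num ) * id $]
Step 18: shift /. Stack=[T / ( T /] ptr=9 lookahead=( remaining=[( id ) / num ) * id $]
Step 19: shift (. Stack=[T / ( T / (] ptr=10 lookahead=id remaining=[id ) / num ) * id $]
Step 20: shift id. Stack=[T / ( T / ( id] ptr=11 lookahead=) remaining=[) / num ) * id $]
Step 21: reduce F->id. Stack=[T / ( T / ( F] ptr=11 lookahead=) remaining=[) / num ) * id $]
Step 22: reduce T->F. Stack=[T / ( T / ( T] ptr=11 lookahead=) remaining=[) / num ) * id $]
Step 23: reduce E->T. Stack=[T / ( T / ( E] ptr=11 lookahead=) remaining=[) / num ) * id $]
Step 24: shift ). Stack=[T / ( T / ( E )] ptr=12 lookahead=/ remaining=[/ num ) * id $]
Step 25: reduce F->( E ). Stack=[T / ( T / F] ptr=12 lookahead=/ remaining=[/ num ) * id $]
Step 26: reduce T->T / F. Stack=[T / ( T] ptr=12 lookahead=/ remaining=[/ num ) * id $]
Step 27: shift /. Stack=[T / ( T /] ptr=13 lookahead=num remaining=[num ) * id $]
Step 28: shift num. Stack=[T / ( T / num] ptr=14 lookahead=) remaining=[) * id $]
Step 29: reduce F->num. Stack=[T / ( T / F] ptr=14 lookahead=) remaining=[) * id $]
Step 30: reduce T->T / F. Stack=[T / ( T] ptr=14 lookahead=) remaining=[) * id $]
Step 31: reduce E->T. Stack=[T / ( E] ptr=14 lookahead=) remaining=[) * id $]
Step 32: shift ). Stack=[T / ( E )] ptr=15 lookahead=* remaining=[* id $]
Step 33: reduce F->( E ). Stack=[T / F] ptr=15 lookahead=* remaining=[* id $]
Step 34: reduce T->T / F. Stack=[T] ptr=15 lookahead=* remaining=[* id $]
Step 35: shift *. Stack=[T *] ptr=16 lookahead=id remaining=[id $]
Step 36: shift id. Stack=[T * id] ptr=17 lookahead=$ remaining=[$]
Step 37: reduce F->id. Stack=[T * F] ptr=17 lookahead=$ remaining=[$]
Step 38: reduce T->T * F. Stack=[T] ptr=17 lookahead=$ remaining=[$]
Step 39: reduce E->T. Stack=[E] ptr=17 lookahead=$ remaining=[$]
Step 40: accept. Stack=[E] ptr=17 lookahead=$ remaining=[$]

Answer: 40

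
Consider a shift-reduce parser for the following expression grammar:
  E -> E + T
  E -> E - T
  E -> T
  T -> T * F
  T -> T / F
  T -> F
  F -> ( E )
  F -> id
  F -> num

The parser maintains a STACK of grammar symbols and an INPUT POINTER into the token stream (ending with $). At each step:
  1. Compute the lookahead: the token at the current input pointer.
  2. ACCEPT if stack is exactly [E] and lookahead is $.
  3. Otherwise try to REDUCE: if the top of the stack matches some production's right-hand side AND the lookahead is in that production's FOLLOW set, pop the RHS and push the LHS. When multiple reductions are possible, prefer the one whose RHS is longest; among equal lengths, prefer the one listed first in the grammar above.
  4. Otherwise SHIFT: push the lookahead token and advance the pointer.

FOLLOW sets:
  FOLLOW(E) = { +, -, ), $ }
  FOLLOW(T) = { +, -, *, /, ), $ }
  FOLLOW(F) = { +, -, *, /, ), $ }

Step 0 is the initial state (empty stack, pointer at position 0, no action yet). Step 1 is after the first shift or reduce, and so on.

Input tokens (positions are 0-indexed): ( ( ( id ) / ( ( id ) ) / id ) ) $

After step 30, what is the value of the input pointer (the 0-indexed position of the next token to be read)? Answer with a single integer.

Answer: 14

Derivation:
Step 1: shift (. Stack=[(] ptr=1 lookahead=( remaining=[( ( id ) / ( ( id ) ) / id ) ) $]
Step 2: shift (. Stack=[( (] ptr=2 lookahead=( remaining=[( id ) / ( ( id ) ) / id ) ) $]
Step 3: shift (. Stack=[( ( (] ptr=3 lookahead=id remaining=[id ) / ( ( id ) ) / id ) ) $]
Step 4: shift id. Stack=[( ( ( id] ptr=4 lookahead=) remaining=[) / ( ( id ) ) / id ) ) $]
Step 5: reduce F->id. Stack=[( ( ( F] ptr=4 lookahead=) remaining=[) / ( ( id ) ) / id ) ) $]
Step 6: reduce T->F. Stack=[( ( ( T] ptr=4 lookahead=) remaining=[) / ( ( id ) ) / id ) ) $]
Step 7: reduce E->T. Stack=[( ( ( E] ptr=4 lookahead=) remaining=[) / ( ( id ) ) / id ) ) $]
Step 8: shift ). Stack=[( ( ( E )] ptr=5 lookahead=/ remaining=[/ ( ( id ) ) / id ) ) $]
Step 9: reduce F->( E ). Stack=[( ( F] ptr=5 lookahead=/ remaining=[/ ( ( id ) ) / id ) ) $]
Step 10: reduce T->F. Stack=[( ( T] ptr=5 lookahead=/ remaining=[/ ( ( id ) ) / id ) ) $]
Step 11: shift /. Stack=[( ( T /] ptr=6 lookahead=( remaining=[( ( id ) ) / id ) ) $]
Step 12: shift (. Stack=[( ( T / (] ptr=7 lookahead=( remaining=[( id ) ) / id ) ) $]
Step 13: shift (. Stack=[( ( T / ( (] ptr=8 lookahead=id remaining=[id ) ) / id ) ) $]
Step 14: shift id. Stack=[( ( T / ( ( id] ptr=9 lookahead=) remaining=[) ) / id ) ) $]
Step 15: reduce F->id. Stack=[( ( T / ( ( F] ptr=9 lookahead=) remaining=[) ) / id ) ) $]
Step 16: reduce T->F. Stack=[( ( T / ( ( T] ptr=9 lookahead=) remaining=[) ) / id ) ) $]
Step 17: reduce E->T. Stack=[( ( T / ( ( E] ptr=9 lookahead=) remaining=[) ) / id ) ) $]
Step 18: shift ). Stack=[( ( T / ( ( E )] ptr=10 lookahead=) remaining=[) / id ) ) $]
Step 19: reduce F->( E ). Stack=[( ( T / ( F] ptr=10 lookahead=) remaining=[) / id ) ) $]
Step 20: reduce T->F. Stack=[( ( T / ( T] ptr=10 lookahead=) remaining=[) / id ) ) $]
Step 21: reduce E->T. Stack=[( ( T / ( E] ptr=10 lookahead=) remaining=[) / id ) ) $]
Step 22: shift ). Stack=[( ( T / ( E )] ptr=11 lookahead=/ remaining=[/ id ) ) $]
Step 23: reduce F->( E ). Stack=[( ( T / F] ptr=11 lookahead=/ remaining=[/ id ) ) $]
Step 24: reduce T->T / F. Stack=[( ( T] ptr=11 lookahead=/ remaining=[/ id ) ) $]
Step 25: shift /. Stack=[( ( T /] ptr=12 lookahead=id remaining=[id ) ) $]
Step 26: shift id. Stack=[( ( T / id] ptr=13 lookahead=) remaining=[) ) $]
Step 27: reduce F->id. Stack=[( ( T / F] ptr=13 lookahead=) remaining=[) ) $]
Step 28: reduce T->T / F. Stack=[( ( T] ptr=13 lookahead=) remaining=[) ) $]
Step 29: reduce E->T. Stack=[( ( E] ptr=13 lookahead=) remaining=[) ) $]
Step 30: shift ). Stack=[( ( E )] ptr=14 lookahead=) remaining=[) $]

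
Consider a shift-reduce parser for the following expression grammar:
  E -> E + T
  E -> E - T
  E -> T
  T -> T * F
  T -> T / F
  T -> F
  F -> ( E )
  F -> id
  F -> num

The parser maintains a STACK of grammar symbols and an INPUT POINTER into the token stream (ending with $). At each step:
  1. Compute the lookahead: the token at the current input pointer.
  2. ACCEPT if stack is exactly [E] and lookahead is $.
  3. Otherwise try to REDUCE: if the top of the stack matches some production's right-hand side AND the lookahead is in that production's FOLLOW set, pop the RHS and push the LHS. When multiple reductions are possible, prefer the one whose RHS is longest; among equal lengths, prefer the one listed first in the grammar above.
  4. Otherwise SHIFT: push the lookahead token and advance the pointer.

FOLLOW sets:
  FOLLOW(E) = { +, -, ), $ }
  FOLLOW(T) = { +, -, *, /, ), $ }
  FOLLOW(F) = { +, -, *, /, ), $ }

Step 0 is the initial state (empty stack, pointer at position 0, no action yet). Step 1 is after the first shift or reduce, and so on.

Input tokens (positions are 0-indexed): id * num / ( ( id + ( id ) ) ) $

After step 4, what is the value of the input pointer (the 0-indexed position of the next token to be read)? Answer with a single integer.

Step 1: shift id. Stack=[id] ptr=1 lookahead=* remaining=[* num / ( ( id + ( id ) ) ) $]
Step 2: reduce F->id. Stack=[F] ptr=1 lookahead=* remaining=[* num / ( ( id + ( id ) ) ) $]
Step 3: reduce T->F. Stack=[T] ptr=1 lookahead=* remaining=[* num / ( ( id + ( id ) ) ) $]
Step 4: shift *. Stack=[T *] ptr=2 lookahead=num remaining=[num / ( ( id + ( id ) ) ) $]

Answer: 2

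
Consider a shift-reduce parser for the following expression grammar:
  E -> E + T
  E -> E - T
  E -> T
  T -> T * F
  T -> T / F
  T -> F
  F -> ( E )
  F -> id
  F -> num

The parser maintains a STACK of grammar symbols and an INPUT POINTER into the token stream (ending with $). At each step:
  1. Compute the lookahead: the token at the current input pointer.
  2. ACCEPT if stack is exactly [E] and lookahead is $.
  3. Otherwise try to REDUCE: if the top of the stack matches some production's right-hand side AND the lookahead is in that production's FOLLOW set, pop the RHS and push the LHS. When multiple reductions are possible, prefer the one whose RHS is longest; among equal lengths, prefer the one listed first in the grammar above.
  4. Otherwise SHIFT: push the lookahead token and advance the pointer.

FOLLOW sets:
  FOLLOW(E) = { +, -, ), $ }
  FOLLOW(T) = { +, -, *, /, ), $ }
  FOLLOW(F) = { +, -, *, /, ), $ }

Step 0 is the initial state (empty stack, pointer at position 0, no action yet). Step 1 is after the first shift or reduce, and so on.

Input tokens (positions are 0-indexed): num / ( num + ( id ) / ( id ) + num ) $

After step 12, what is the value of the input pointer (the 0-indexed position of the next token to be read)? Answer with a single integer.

Answer: 7

Derivation:
Step 1: shift num. Stack=[num] ptr=1 lookahead=/ remaining=[/ ( num + ( id ) / ( id ) + num ) $]
Step 2: reduce F->num. Stack=[F] ptr=1 lookahead=/ remaining=[/ ( num + ( id ) / ( id ) + num ) $]
Step 3: reduce T->F. Stack=[T] ptr=1 lookahead=/ remaining=[/ ( num + ( id ) / ( id ) + num ) $]
Step 4: shift /. Stack=[T /] ptr=2 lookahead=( remaining=[( num + ( id ) / ( id ) + num ) $]
Step 5: shift (. Stack=[T / (] ptr=3 lookahead=num remaining=[num + ( id ) / ( id ) + num ) $]
Step 6: shift num. Stack=[T / ( num] ptr=4 lookahead=+ remaining=[+ ( id ) / ( id ) + num ) $]
Step 7: reduce F->num. Stack=[T / ( F] ptr=4 lookahead=+ remaining=[+ ( id ) / ( id ) + num ) $]
Step 8: reduce T->F. Stack=[T / ( T] ptr=4 lookahead=+ remaining=[+ ( id ) / ( id ) + num ) $]
Step 9: reduce E->T. Stack=[T / ( E] ptr=4 lookahead=+ remaining=[+ ( id ) / ( id ) + num ) $]
Step 10: shift +. Stack=[T / ( E +] ptr=5 lookahead=( remaining=[( id ) / ( id ) + num ) $]
Step 11: shift (. Stack=[T / ( E + (] ptr=6 lookahead=id remaining=[id ) / ( id ) + num ) $]
Step 12: shift id. Stack=[T / ( E + ( id] ptr=7 lookahead=) remaining=[) / ( id ) + num ) $]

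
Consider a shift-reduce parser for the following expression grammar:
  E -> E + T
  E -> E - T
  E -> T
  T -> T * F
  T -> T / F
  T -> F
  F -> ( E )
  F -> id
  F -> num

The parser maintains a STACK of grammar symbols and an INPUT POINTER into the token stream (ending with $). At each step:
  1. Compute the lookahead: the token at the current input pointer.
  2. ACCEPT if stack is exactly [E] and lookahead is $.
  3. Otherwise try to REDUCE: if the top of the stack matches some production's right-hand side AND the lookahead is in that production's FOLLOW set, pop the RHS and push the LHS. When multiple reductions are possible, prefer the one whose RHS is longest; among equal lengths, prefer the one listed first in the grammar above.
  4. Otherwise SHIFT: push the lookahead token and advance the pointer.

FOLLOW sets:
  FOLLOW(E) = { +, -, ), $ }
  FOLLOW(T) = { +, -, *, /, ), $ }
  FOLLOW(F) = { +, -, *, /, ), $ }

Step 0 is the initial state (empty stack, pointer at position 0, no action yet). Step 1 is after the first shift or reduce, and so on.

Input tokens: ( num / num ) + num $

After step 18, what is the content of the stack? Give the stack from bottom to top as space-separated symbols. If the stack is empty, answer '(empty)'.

Answer: E

Derivation:
Step 1: shift (. Stack=[(] ptr=1 lookahead=num remaining=[num / num ) + num $]
Step 2: shift num. Stack=[( num] ptr=2 lookahead=/ remaining=[/ num ) + num $]
Step 3: reduce F->num. Stack=[( F] ptr=2 lookahead=/ remaining=[/ num ) + num $]
Step 4: reduce T->F. Stack=[( T] ptr=2 lookahead=/ remaining=[/ num ) + num $]
Step 5: shift /. Stack=[( T /] ptr=3 lookahead=num remaining=[num ) + num $]
Step 6: shift num. Stack=[( T / num] ptr=4 lookahead=) remaining=[) + num $]
Step 7: reduce F->num. Stack=[( T / F] ptr=4 lookahead=) remaining=[) + num $]
Step 8: reduce T->T / F. Stack=[( T] ptr=4 lookahead=) remaining=[) + num $]
Step 9: reduce E->T. Stack=[( E] ptr=4 lookahead=) remaining=[) + num $]
Step 10: shift ). Stack=[( E )] ptr=5 lookahead=+ remaining=[+ num $]
Step 11: reduce F->( E ). Stack=[F] ptr=5 lookahead=+ remaining=[+ num $]
Step 12: reduce T->F. Stack=[T] ptr=5 lookahead=+ remaining=[+ num $]
Step 13: reduce E->T. Stack=[E] ptr=5 lookahead=+ remaining=[+ num $]
Step 14: shift +. Stack=[E +] ptr=6 lookahead=num remaining=[num $]
Step 15: shift num. Stack=[E + num] ptr=7 lookahead=$ remaining=[$]
Step 16: reduce F->num. Stack=[E + F] ptr=7 lookahead=$ remaining=[$]
Step 17: reduce T->F. Stack=[E + T] ptr=7 lookahead=$ remaining=[$]
Step 18: reduce E->E + T. Stack=[E] ptr=7 lookahead=$ remaining=[$]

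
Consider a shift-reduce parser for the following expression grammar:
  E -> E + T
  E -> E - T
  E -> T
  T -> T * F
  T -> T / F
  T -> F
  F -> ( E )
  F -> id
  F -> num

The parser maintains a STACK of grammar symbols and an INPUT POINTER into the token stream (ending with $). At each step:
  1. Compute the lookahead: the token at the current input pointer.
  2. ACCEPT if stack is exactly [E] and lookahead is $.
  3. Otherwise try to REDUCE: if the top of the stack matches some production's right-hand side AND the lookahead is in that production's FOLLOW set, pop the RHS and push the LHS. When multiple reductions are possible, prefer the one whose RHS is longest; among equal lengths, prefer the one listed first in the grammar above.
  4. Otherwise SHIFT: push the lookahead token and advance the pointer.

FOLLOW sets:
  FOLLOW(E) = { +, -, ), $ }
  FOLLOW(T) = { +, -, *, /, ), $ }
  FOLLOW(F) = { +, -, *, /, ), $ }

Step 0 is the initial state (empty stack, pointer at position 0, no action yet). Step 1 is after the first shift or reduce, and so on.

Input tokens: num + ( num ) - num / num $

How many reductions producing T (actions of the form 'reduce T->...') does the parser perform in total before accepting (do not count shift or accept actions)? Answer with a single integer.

Answer: 5

Derivation:
Step 1: shift num. Stack=[num] ptr=1 lookahead=+ remaining=[+ ( num ) - num / num $]
Step 2: reduce F->num. Stack=[F] ptr=1 lookahead=+ remaining=[+ ( num ) - num / num $]
Step 3: reduce T->F. Stack=[T] ptr=1 lookahead=+ remaining=[+ ( num ) - num / num $]
Step 4: reduce E->T. Stack=[E] ptr=1 lookahead=+ remaining=[+ ( num ) - num / num $]
Step 5: shift +. Stack=[E +] ptr=2 lookahead=( remaining=[( num ) - num / num $]
Step 6: shift (. Stack=[E + (] ptr=3 lookahead=num remaining=[num ) - num / num $]
Step 7: shift num. Stack=[E + ( num] ptr=4 lookahead=) remaining=[) - num / num $]
Step 8: reduce F->num. Stack=[E + ( F] ptr=4 lookahead=) remaining=[) - num / num $]
Step 9: reduce T->F. Stack=[E + ( T] ptr=4 lookahead=) remaining=[) - num / num $]
Step 10: reduce E->T. Stack=[E + ( E] ptr=4 lookahead=) remaining=[) - num / num $]
Step 11: shift ). Stack=[E + ( E )] ptr=5 lookahead=- remaining=[- num / num $]
Step 12: reduce F->( E ). Stack=[E + F] ptr=5 lookahead=- remaining=[- num / num $]
Step 13: reduce T->F. Stack=[E + T] ptr=5 lookahead=- remaining=[- num / num $]
Step 14: reduce E->E + T. Stack=[E] ptr=5 lookahead=- remaining=[- num / num $]
Step 15: shift -. Stack=[E -] ptr=6 lookahead=num remaining=[num / num $]
Step 16: shift num. Stack=[E - num] ptr=7 lookahead=/ remaining=[/ num $]
Step 17: reduce F->num. Stack=[E - F] ptr=7 lookahead=/ remaining=[/ num $]
Step 18: reduce T->F. Stack=[E - T] ptr=7 lookahead=/ remaining=[/ num $]
Step 19: shift /. Stack=[E - T /] ptr=8 lookahead=num remaining=[num $]
Step 20: shift num. Stack=[E - T / num] ptr=9 lookahead=$ remaining=[$]
Step 21: reduce F->num. Stack=[E - T / F] ptr=9 lookahead=$ remaining=[$]
Step 22: reduce T->T / F. Stack=[E - T] ptr=9 lookahead=$ remaining=[$]
Step 23: reduce E->E - T. Stack=[E] ptr=9 lookahead=$ remaining=[$]
Step 24: accept. Stack=[E] ptr=9 lookahead=$ remaining=[$]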